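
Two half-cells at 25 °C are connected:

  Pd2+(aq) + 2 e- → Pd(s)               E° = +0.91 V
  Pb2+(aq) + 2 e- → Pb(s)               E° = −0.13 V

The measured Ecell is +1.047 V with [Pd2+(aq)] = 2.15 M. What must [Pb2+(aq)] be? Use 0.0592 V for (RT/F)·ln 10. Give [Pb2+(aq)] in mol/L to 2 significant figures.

1.2 M

With Pd²⁺/Pd at the cathode and Pb²⁺/Pb at the anode, E°cell = +0.91 − (−0.13) = +1.04 V (n = 2).
Rearranging E = E° − (0.0592/n)·log Q gives log Q = 2(+1.04 − (+1.047))/0.0592 = −0.236.
Balancing electrons gives Pd2+(aq) + Pb(s) → Pd(s) + Pb2+(aq); thus Q = [Pb2+(aq)] / [Pd2+(aq)].
Substituting the known concentrations and solving, log [Pb2+(aq)] = 0.096 and [Pb2+(aq)] = 1.2 M.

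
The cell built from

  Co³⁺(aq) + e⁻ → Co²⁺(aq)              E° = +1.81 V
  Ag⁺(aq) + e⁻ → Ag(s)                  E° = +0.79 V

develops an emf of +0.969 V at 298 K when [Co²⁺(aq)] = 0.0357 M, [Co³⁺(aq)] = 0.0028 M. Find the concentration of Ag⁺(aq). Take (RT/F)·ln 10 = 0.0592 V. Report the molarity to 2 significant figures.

The Co³⁺/Co²⁺ couple has the larger reduction potential, so it is the cathode: E°cell = +1.81 − (+0.79) = +1.02 V and n = 1.
From the Nernst equation, log Q = n(E° − E)/0.0592 = 1·(+1.02 − (+0.969))/0.0592 = 0.861.
Balancing electrons gives Co³⁺(aq) + Ag(s) → Co²⁺(aq) + Ag⁺(aq); thus Q = ([Co²⁺(aq)]·[Ag⁺(aq)]) / [Co³⁺(aq)].
Isolating [Ag⁺(aq)] in Q = 10^{0.861} yields log [Ag⁺(aq)] = −0.245, i.e. 0.57 M.

0.57 M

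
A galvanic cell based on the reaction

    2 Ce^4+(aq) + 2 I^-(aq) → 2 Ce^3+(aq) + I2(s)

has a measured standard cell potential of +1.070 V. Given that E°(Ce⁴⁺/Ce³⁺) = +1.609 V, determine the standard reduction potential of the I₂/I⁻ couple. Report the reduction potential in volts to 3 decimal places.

In the reaction as written the Ce⁴⁺/Ce³⁺ couple is reduced (cathode) and I₂/I⁻ is oxidized (anode), so E°cell = E°(Ce⁴⁺/Ce³⁺) − E°(I₂/I⁻).
E°(I₂/I⁻) = E°(cathode) − E°cell = +1.609 − (+1.070) = +0.539 V.

+0.539 V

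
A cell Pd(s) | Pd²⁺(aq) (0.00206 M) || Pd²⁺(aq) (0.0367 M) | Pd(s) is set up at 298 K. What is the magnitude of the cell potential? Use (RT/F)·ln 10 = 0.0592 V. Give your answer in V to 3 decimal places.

0.037 V

For a concentration cell E°cell = 0, since both electrodes use the same couple.
The compartment with the higher Pd²⁺(aq) concentration (0.0367 M) acts as the cathode; ions are reduced there and produced at the dilute (0.00206 M) anode.
With n = 2, Ecell = −(0.0592/2)·log([dilute]/[conc]) = −(0.0592/2)·log(0.00206/0.0367) = +0.037 V.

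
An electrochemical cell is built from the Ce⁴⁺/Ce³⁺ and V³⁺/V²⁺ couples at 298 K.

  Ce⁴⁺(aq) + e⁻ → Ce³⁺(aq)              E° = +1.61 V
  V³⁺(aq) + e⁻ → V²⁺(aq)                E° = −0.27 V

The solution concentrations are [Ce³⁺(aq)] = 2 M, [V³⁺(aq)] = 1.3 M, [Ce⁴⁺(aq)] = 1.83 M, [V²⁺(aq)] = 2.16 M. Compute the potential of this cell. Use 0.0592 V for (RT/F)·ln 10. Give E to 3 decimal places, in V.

+1.891 V

The Ce⁴⁺/Ce³⁺ couple has the more positive E°, so it is the cathode; V³⁺/V²⁺ is the anode.
E°cell = E°cat − E°an = +1.61 − (−0.27) = +1.88 V; n = 1.
For the overall reaction Ce⁴⁺(aq) + V²⁺(aq) → Ce³⁺(aq) + V³⁺(aq), Q = ([Ce³⁺(aq)]·[V³⁺(aq)]) / ([Ce⁴⁺(aq)]·[V²⁺(aq)]) = 0.658, giving log Q = −0.182.
By the Nernst equation, E = +1.88 − (0.0592/1)·(−0.182) = +1.891 V.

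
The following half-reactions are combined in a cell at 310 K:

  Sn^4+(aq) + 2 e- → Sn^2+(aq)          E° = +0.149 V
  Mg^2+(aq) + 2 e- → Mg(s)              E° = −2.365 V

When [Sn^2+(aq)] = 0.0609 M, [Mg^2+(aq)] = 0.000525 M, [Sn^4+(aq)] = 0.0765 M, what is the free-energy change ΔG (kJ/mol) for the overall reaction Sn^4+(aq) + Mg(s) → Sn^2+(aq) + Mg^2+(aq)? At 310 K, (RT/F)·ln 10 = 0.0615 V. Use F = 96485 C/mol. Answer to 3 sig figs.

E°cell = +0.149 − (−2.365) = +2.514 V; the balanced reaction transfers n = 2 electrons.
Q = ([Sn^2+(aq)]·[Mg^2+(aq)]) / [Sn^4+(aq)] = 0.000418, so log Q = −3.379 and E = +2.514 − (0.0615/2)(−3.379) = +2.6179 V.
ΔG = −nFE = −(2)(96485)(+2.6179) J/mol = −505 kJ/mol.

−505 kJ/mol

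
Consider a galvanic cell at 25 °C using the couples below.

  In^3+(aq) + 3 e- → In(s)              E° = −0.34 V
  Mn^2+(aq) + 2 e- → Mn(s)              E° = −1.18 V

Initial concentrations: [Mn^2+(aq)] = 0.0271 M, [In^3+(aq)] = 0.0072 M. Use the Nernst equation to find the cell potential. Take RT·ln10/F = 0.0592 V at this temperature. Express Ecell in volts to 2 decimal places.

+0.84 V

Since E°(In³⁺/In) > E°(Mn²⁺/Mn), In³⁺/In serves as the cathode.
E°cell = −0.34 − (−1.18) = +0.84 V, with n = 6 electrons transferred.
The balanced reaction is 2 In^3+(aq) + 3 Mn(s) → 2 In(s) + 3 Mn^2+(aq), so Q = [Mn^2+(aq)]^3 / [In^3+(aq)]^2 = 0.384 and log Q = −0.416.
Applying E = E° − (RT ln10/nF)·log Q gives +0.84 − (0.0592/6)(−0.416) = +0.84 V.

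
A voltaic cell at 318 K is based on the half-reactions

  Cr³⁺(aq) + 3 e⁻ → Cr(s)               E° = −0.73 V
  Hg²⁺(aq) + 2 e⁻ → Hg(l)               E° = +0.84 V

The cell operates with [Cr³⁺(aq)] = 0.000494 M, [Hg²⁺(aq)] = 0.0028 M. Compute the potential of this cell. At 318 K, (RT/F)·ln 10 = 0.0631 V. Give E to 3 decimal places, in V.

The Hg²⁺/Hg couple has the more positive E°, so it is the cathode; Cr³⁺/Cr is the anode.
E°cell = +0.84 − (−0.73) = +1.57 V, with n = 6 electrons transferred.
The balanced reaction is 3 Hg²⁺(aq) + 2 Cr(s) → 3 Hg(l) + 2 Cr³⁺(aq), so Q = [Cr³⁺(aq)]^2 / [Hg²⁺(aq)]^3 = 11.1 and log Q = 1.046.
E = E° − (0.0631/n)·log Q = +1.57 − (0.0631/6)(1.046) = +1.559 V.

+1.559 V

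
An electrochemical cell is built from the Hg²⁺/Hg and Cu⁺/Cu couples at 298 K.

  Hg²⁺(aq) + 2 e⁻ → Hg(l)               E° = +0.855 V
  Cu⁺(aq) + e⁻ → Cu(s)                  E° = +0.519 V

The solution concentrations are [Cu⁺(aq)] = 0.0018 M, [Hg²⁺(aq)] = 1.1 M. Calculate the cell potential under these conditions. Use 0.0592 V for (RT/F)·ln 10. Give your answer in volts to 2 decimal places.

Hg²⁺/Hg is reduced (cathode, E° = +0.855 V) and Cu⁺/Cu is oxidized (anode).
The standard potential is +0.855 − (+0.519) = +0.336 V and the balanced reaction transfers n = 2 electrons.
Balancing gives Hg²⁺(aq) + 2 Cu(s) → Hg(l) + 2 Cu⁺(aq); hence Q = [Cu⁺(aq)]^2 / [Hg²⁺(aq)] = 2.95×10^−6 (log Q = −5.531).
By the Nernst equation, E = +0.336 − (0.0592/2)·(−5.531) = +0.50 V.

+0.50 V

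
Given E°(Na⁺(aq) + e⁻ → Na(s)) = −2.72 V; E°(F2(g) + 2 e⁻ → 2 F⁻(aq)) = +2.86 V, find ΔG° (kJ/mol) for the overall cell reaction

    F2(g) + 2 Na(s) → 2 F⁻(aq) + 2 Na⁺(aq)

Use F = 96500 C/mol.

In the reaction as written F2(g) is reduced, so the F₂/F⁻ couple is the cathode and Na⁺/Na is the anode.
E°cell = +2.86 − (−2.72) = +5.58 V; balancing electrons gives n = 2.
ΔG° = −nFE°cell = −(2)(96500)(+5.58) J/mol = −1077 kJ/mol.

−1077 kJ/mol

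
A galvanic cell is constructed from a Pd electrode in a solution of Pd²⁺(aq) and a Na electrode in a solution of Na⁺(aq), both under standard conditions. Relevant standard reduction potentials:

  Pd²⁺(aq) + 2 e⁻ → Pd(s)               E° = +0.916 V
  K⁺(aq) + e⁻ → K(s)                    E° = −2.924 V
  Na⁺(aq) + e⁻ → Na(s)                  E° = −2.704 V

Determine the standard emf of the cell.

Of the two couples in this cell, the one with the more positive reduction potential is reduced at the cathode: here that is Pd²⁺/Pd (+0.916 V); Na⁺/Na (−2.704 V) is the anode.
E°cell = E°(cathode) − E°(anode) = +0.916 − (−2.704) = +3.620 V.

+3.620 V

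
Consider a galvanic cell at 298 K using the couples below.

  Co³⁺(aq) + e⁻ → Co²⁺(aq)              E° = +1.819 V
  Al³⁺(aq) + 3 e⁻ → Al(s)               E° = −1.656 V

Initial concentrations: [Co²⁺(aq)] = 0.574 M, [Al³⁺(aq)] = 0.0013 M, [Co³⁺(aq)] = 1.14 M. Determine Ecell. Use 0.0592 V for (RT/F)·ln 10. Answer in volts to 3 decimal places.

+3.550 V

Co³⁺/Co²⁺ is reduced (cathode, E° = +1.819 V) and Al³⁺/Al is oxidized (anode).
E°cell = E°cat − E°an = +1.819 − (−1.656) = +3.475 V; n = 3.
The balanced reaction is 3 Co³⁺(aq) + Al(s) → 3 Co²⁺(aq) + Al³⁺(aq), so Q = ([Co²⁺(aq)]^3·[Al³⁺(aq)]) / [Co³⁺(aq)]^3 = 0.000166 and log Q = −3.780.
E = E° − (0.0592/n)·log Q = +3.475 − (0.0592/3)(−3.780) = +3.550 V.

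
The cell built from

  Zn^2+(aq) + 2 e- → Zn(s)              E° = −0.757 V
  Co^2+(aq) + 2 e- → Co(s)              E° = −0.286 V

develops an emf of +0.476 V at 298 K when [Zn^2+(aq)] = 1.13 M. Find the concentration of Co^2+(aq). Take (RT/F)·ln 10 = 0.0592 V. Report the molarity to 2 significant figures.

1.7 M

The Co²⁺/Co couple has the larger reduction potential, so it is the cathode: E°cell = −0.286 − (−0.757) = +0.471 V and n = 2.
Rearranging E = E° − (0.0592/n)·log Q gives log Q = 2(+0.471 − (+0.476))/0.0592 = −0.169.
For Co^2+(aq) + Zn(s) → Co(s) + Zn^2+(aq), the reaction quotient is Q = [Zn^2+(aq)] / [Co^2+(aq)].
Substituting the known concentrations and solving, log [Co^2+(aq)] = 0.222 and [Co^2+(aq)] = 1.7 M.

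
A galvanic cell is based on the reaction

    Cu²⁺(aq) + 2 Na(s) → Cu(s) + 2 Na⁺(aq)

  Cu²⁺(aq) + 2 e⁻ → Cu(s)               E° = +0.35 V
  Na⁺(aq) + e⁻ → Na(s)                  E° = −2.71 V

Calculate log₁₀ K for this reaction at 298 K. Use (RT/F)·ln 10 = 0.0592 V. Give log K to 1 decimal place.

log K = 103.4

The Cu²⁺/Cu couple is reduced (cathode); E°cell = +0.35 − (−2.71) = +3.06 V with n = 2.
At equilibrium E = 0, so log K = nE°cell / 0.0592 = (2)(+3.06) / 0.0592 = 103.4.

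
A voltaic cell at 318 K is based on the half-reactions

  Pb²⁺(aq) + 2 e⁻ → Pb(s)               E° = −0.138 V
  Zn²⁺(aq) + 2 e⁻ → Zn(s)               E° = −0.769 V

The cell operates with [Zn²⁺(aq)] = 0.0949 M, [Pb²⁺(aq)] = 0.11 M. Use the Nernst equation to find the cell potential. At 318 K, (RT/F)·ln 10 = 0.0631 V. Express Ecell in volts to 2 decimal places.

Pb²⁺/Pb is reduced (cathode, E° = −0.138 V) and Zn²⁺/Zn is oxidized (anode).
E°cell = E°cat − E°an = −0.138 − (−0.769) = +0.631 V; n = 2.
Balancing gives Pb²⁺(aq) + Zn(s) → Pb(s) + Zn²⁺(aq); hence Q = [Zn²⁺(aq)] / [Pb²⁺(aq)] = 0.863 (log Q = −0.064).
By the Nernst equation, E = +0.631 − (0.0631/2)·(−0.064) = +0.63 V.

+0.63 V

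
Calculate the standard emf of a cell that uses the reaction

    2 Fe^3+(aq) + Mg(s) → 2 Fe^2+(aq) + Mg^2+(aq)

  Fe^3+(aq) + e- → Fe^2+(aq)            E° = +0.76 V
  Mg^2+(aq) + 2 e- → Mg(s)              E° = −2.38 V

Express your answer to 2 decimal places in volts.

In the reaction as written, Fe^3+(aq) is reduced (cathode) and Mg^2+(aq) is produced by oxidation at the anode.
E°cell = E°(cathode) − E°(anode) = +0.76 − (−2.38) = +3.14 V.
The positive value indicates the reaction is spontaneous as written.

+3.14 V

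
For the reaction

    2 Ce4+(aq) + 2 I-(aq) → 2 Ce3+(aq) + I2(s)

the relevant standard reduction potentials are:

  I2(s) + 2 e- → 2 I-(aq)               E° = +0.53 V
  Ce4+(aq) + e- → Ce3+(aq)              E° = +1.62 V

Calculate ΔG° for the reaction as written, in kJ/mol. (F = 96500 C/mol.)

−210 kJ/mol

In the reaction as written Ce4+(aq) is reduced, so the Ce⁴⁺/Ce³⁺ couple is the cathode and I₂/I⁻ is the anode.
E°cell = +1.62 − (+0.53) = +1.09 V; balancing electrons gives n = 2.
ΔG° = −nFE°cell = −(2)(96500)(+1.09) J/mol = −210 kJ/mol.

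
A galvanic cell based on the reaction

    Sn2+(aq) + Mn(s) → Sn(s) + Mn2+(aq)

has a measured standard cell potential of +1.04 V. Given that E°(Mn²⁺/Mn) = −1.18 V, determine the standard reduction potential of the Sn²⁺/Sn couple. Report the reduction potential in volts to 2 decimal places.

In the reaction as written the Sn²⁺/Sn couple is reduced (cathode) and Mn²⁺/Mn is oxidized (anode), so E°cell = E°(Sn²⁺/Sn) − E°(Mn²⁺/Mn).
E°(Sn²⁺/Sn) = E°cell + E°(anode) = +1.04 + (−1.18) = −0.14 V.

−0.14 V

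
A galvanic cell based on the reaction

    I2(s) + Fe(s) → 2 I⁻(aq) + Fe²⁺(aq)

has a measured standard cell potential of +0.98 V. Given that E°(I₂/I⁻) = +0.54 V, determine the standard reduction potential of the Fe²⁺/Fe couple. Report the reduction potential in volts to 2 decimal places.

In the reaction as written the I₂/I⁻ couple is reduced (cathode) and Fe²⁺/Fe is oxidized (anode), so E°cell = E°(I₂/I⁻) − E°(Fe²⁺/Fe).
E°(Fe²⁺/Fe) = E°(cathode) − E°cell = +0.54 − (+0.98) = −0.44 V.

−0.44 V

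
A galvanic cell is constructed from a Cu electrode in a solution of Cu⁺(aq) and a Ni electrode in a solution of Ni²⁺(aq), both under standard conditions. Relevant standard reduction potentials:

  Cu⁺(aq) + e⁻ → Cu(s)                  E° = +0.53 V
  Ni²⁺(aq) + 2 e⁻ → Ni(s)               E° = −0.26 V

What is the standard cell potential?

Of the two couples in this cell, the one with the more positive reduction potential is reduced at the cathode: here that is Cu⁺/Cu (+0.53 V); Ni²⁺/Ni (−0.26 V) is the anode.
E°cell = E°(cathode) − E°(anode) = +0.53 − (−0.26) = +0.79 V.

+0.79 V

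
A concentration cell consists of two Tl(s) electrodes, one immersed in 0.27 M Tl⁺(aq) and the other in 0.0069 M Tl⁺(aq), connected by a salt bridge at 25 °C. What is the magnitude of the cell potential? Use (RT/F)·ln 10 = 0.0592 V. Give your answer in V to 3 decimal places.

0.094 V

For a concentration cell E°cell = 0, since both electrodes use the same couple.
The compartment with the higher Tl⁺(aq) concentration (0.27 M) acts as the cathode; ions are reduced there and produced at the dilute (0.0069 M) anode.
With n = 1, Ecell = −(0.0592/1)·log([dilute]/[conc]) = −(0.0592/1)·log(0.0069/0.27) = +0.094 V.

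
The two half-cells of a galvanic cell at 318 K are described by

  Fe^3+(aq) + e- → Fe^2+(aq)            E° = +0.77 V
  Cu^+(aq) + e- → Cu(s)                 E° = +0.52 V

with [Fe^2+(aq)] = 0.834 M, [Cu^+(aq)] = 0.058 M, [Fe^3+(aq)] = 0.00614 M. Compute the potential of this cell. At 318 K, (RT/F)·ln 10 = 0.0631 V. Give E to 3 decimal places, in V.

Fe³⁺/Fe²⁺ is reduced (cathode, E° = +0.77 V) and Cu⁺/Cu is oxidized (anode).
E°cell = +0.77 − (+0.52) = +0.25 V, with n = 1 electron transferred.
The balanced reaction is Fe^3+(aq) + Cu(s) → Fe^2+(aq) + Cu^+(aq), so Q = ([Fe^2+(aq)]·[Cu^+(aq)]) / [Fe^3+(aq)] = 7.88 and log Q = 0.896.
Applying E = E° − (RT ln10/nF)·log Q gives +0.25 − (0.0631/1)(0.896) = +0.193 V.

+0.193 V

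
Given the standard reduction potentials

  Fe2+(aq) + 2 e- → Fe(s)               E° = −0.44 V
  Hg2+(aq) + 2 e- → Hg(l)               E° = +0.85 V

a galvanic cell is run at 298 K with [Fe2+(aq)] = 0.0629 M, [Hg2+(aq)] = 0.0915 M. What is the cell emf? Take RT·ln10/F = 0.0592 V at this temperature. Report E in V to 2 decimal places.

Hg²⁺/Hg is reduced (cathode, E° = +0.85 V) and Fe²⁺/Fe is oxidized (anode).
The standard potential is +0.85 − (−0.44) = +1.29 V and the balanced reaction transfers n = 2 electrons.
For the overall reaction Hg2+(aq) + Fe(s) → Hg(l) + Fe2+(aq), Q = [Fe2+(aq)] / [Hg2+(aq)] = 0.687, giving log Q = −0.163.
By the Nernst equation, E = +1.29 − (0.0592/2)·(−0.163) = +1.29 V.

+1.29 V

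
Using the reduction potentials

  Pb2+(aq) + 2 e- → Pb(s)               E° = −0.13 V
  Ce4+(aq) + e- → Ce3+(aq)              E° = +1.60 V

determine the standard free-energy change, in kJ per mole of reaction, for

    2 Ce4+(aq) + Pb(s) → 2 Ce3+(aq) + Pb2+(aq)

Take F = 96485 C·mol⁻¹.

In the reaction as written Ce4+(aq) is reduced, so the Ce⁴⁺/Ce³⁺ couple is the cathode and Pb²⁺/Pb is the anode.
E°cell = +1.60 − (−0.13) = +1.73 V; balancing electrons gives n = 2.
ΔG° = −nFE°cell = −(2)(96485)(+1.73) J/mol = −334 kJ/mol.

−334 kJ/mol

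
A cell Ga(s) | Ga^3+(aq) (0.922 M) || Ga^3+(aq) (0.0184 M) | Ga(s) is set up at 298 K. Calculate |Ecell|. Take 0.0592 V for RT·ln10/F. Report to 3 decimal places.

For a concentration cell E°cell = 0, since both electrodes use the same couple.
The compartment with the higher Ga^3+(aq) concentration (0.922 M) acts as the cathode; ions are reduced there and produced at the dilute (0.0184 M) anode.
With n = 3, Ecell = −(0.0592/3)·log([dilute]/[conc]) = −(0.0592/3)·log(0.0184/0.922) = +0.034 V.

0.034 V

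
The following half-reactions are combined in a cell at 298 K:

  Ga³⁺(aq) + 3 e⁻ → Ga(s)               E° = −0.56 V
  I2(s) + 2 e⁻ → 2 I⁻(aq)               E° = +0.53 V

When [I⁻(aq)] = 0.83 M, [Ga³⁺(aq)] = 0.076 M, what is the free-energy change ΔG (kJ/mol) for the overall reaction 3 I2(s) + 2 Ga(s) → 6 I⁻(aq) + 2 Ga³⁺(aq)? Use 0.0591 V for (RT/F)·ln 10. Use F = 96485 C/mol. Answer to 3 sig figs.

E°cell = +0.53 − (−0.56) = +1.09 V; the balanced reaction transfers n = 6 electrons.
Here Q = [I⁻(aq)]^6·[Ga³⁺(aq)]^2 = 0.00189 (log Q = −2.724), giving E = +1.09 − (0.0591/6)·(−2.724) = +1.1168 V.
Then ΔG = −nFE = −6 × 96485 × +1.1168 J/mol = −647 kJ/mol.

−647 kJ/mol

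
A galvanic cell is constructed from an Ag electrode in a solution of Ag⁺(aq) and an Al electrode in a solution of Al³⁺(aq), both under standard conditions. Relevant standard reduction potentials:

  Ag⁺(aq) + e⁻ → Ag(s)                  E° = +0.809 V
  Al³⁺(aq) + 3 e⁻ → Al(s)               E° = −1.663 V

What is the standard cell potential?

Of the two couples in this cell, the one with the more positive reduction potential is reduced at the cathode: here that is Ag⁺/Ag (+0.809 V); Al³⁺/Al (−1.663 V) is the anode.
E°cell = E°(cathode) − E°(anode) = +0.809 − (−1.663) = +2.472 V.

+2.472 V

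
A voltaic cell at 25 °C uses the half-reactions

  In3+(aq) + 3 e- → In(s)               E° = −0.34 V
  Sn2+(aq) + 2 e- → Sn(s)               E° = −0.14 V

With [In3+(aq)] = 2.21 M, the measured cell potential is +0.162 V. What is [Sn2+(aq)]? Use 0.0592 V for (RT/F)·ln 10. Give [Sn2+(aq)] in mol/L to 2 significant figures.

0.088 M

With Sn²⁺/Sn at the cathode and In³⁺/In at the anode, E°cell = −0.14 − (−0.34) = +0.20 V (n = 6).
Since E = E° − (0.0592/n)·log Q, log Q = n(E° − E)/0.0592 = 3.851.
Balancing electrons gives 3 Sn2+(aq) + 2 In(s) → 3 Sn(s) + 2 In3+(aq); thus Q = [In3+(aq)]^2 / [Sn2+(aq)]^3.
Substituting the known concentrations and solving, log [Sn2+(aq)] = −1.054 and [Sn2+(aq)] = 0.088 M.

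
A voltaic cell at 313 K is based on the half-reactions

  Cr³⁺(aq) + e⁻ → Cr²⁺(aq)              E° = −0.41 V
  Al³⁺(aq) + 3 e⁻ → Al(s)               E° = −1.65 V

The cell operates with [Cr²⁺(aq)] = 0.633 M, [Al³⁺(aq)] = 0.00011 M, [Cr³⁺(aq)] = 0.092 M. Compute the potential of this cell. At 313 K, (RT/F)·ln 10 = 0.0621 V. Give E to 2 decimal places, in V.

The Cr³⁺/Cr²⁺ couple has the more positive E°, so it is the cathode; Al³⁺/Al is the anode.
E°cell = −0.41 − (−1.65) = +1.24 V, with n = 3 electrons transferred.
The balanced reaction is 3 Cr³⁺(aq) + Al(s) → 3 Cr²⁺(aq) + Al³⁺(aq), so Q = ([Cr²⁺(aq)]^3·[Al³⁺(aq)]) / [Cr³⁺(aq)]^3 = 0.0358 and log Q = −1.446.
By the Nernst equation, E = +1.24 − (0.0621/3)·(−1.446) = +1.27 V.

+1.27 V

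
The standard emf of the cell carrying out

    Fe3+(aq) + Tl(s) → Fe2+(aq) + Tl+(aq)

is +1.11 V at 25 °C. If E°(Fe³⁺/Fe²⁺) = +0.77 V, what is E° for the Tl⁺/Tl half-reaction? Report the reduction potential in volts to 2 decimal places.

In the reaction as written the Fe³⁺/Fe²⁺ couple is reduced (cathode) and Tl⁺/Tl is oxidized (anode), so E°cell = E°(Fe³⁺/Fe²⁺) − E°(Tl⁺/Tl).
E°(Tl⁺/Tl) = E°(cathode) − E°cell = +0.77 − (+1.11) = −0.34 V.

−0.34 V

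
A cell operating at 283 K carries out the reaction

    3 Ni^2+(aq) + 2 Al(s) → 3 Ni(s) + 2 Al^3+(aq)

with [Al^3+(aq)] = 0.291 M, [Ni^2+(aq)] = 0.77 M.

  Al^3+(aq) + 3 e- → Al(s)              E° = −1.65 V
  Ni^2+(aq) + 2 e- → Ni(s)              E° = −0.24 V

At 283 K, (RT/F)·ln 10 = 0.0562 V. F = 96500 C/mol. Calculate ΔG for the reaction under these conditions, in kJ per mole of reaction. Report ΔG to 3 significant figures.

−820 kJ/mol

With Ni²⁺/Ni reduced at the cathode, E°cell = −0.24 − (−1.65) = +1.41 V and n = 6.
Here Q = [Al^3+(aq)]^2 / [Ni^2+(aq)]^3 = 0.185 (log Q = −0.732), giving E = +1.41 − (0.0562/6)·(−0.732) = +1.4169 V.
ΔG = −nFE = −(6)(96500)(+1.4169) J/mol = −820 kJ/mol.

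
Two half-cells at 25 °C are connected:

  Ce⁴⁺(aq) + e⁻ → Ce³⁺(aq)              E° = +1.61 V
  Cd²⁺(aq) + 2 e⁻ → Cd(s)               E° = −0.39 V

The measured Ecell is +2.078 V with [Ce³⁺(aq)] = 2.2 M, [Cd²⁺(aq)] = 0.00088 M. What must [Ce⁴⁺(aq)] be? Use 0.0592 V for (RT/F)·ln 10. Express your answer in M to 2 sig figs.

1.4 M

With Ce⁴⁺/Ce³⁺ at the cathode and Cd²⁺/Cd at the anode, E°cell = +1.61 − (−0.39) = +2.00 V (n = 2).
Rearranging E = E° − (0.0592/n)·log Q gives log Q = 2(+2.00 − (+2.078))/0.0592 = −2.635.
Balancing electrons gives 2 Ce⁴⁺(aq) + Cd(s) → 2 Ce³⁺(aq) + Cd²⁺(aq); thus Q = ([Ce³⁺(aq)]^2·[Cd²⁺(aq)]) / [Ce⁴⁺(aq)]^2.
Substituting the known concentrations and solving, log [Ce⁴⁺(aq)] = 0.132 and [Ce⁴⁺(aq)] = 1.4 M.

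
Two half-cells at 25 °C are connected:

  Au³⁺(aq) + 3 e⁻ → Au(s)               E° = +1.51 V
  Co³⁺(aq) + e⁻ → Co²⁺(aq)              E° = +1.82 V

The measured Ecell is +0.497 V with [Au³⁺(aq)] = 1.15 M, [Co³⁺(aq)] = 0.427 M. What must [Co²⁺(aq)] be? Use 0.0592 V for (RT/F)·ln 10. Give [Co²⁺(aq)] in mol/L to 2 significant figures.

Co³⁺/Co²⁺ is the cathode (higher E°); E°cell = +1.82 − (+1.51) = +0.31 V with n = 3.
Since E = E° − (0.0592/n)·log Q, log Q = n(E° − E)/0.0592 = −9.476.
The balanced reaction is 3 Co³⁺(aq) + Au(s) → 3 Co²⁺(aq) + Au³⁺(aq), so Q = ([Co²⁺(aq)]^3·[Au³⁺(aq)]) / [Co³⁺(aq)]^3.
Substituting the known concentrations and solving, log [Co²⁺(aq)] = −3.548 and [Co²⁺(aq)] = 0.00028 M.

0.00028 M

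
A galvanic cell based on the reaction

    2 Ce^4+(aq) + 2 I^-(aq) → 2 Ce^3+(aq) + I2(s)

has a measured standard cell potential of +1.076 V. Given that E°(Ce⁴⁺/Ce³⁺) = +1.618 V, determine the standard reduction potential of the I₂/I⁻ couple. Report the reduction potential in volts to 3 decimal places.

+0.542 V

In the reaction as written the Ce⁴⁺/Ce³⁺ couple is reduced (cathode) and I₂/I⁻ is oxidized (anode), so E°cell = E°(Ce⁴⁺/Ce³⁺) − E°(I₂/I⁻).
E°(I₂/I⁻) = E°(cathode) − E°cell = +1.618 − (+1.076) = +0.542 V.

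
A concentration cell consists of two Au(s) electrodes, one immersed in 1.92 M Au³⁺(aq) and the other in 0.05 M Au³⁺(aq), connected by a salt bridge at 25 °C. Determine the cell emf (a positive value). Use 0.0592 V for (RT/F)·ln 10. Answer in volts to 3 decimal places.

For a concentration cell E°cell = 0, since both electrodes use the same couple.
The compartment with the higher Au³⁺(aq) concentration (1.92 M) acts as the cathode; ions are reduced there and produced at the dilute (0.05 M) anode.
With n = 3, Ecell = −(0.0592/3)·log([dilute]/[conc]) = −(0.0592/3)·log(0.05/1.92) = +0.031 V.

0.031 V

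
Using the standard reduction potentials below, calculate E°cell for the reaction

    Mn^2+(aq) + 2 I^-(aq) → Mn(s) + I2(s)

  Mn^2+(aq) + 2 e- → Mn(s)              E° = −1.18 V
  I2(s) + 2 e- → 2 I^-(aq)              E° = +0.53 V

−1.71 V

Mn^2+(aq) gains electrons, so the Mn²⁺/Mn couple is the cathode; the I₂/I⁻ couple is the anode.
E°cell = E°(cathode) − E°(anode) = −1.18 − (+0.53) = −1.71 V.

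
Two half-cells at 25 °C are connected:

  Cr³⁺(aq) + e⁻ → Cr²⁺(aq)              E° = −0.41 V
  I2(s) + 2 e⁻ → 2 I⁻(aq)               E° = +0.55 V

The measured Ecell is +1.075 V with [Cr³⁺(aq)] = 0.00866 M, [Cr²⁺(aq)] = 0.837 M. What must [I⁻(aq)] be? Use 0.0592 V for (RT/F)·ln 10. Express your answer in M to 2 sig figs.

1.1 M

The I₂/I⁻ couple has the larger reduction potential, so it is the cathode: E°cell = +0.55 − (−0.41) = +0.96 V and n = 2.
From the Nernst equation, log Q = n(E° − E)/0.0592 = 2·(+0.96 − (+1.075))/0.0592 = −3.885.
For I2(s) + 2 Cr²⁺(aq) → 2 I⁻(aq) + 2 Cr³⁺(aq), the reaction quotient is Q = ([I⁻(aq)]^2·[Cr³⁺(aq)]^2) / [Cr²⁺(aq)]^2.
Isolating [I⁻(aq)] in Q = 10^{−3.885} yields log [I⁻(aq)] = 0.043, i.e. 1.1 M.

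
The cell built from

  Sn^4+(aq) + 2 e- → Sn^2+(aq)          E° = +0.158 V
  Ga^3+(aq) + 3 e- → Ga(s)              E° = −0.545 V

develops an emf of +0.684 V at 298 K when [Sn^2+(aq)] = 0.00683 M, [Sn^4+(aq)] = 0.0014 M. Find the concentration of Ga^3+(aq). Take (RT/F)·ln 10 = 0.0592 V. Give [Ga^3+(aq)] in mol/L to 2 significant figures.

0.85 M

The Sn⁴⁺/Sn²⁺ couple has the larger reduction potential, so it is the cathode: E°cell = +0.158 − (−0.545) = +0.703 V and n = 6.
From the Nernst equation, log Q = n(E° − E)/0.0592 = 6·(+0.703 − (+0.684))/0.0592 = 1.926.
Balancing electrons gives 3 Sn^4+(aq) + 2 Ga(s) → 3 Sn^2+(aq) + 2 Ga^3+(aq); thus Q = ([Sn^2+(aq)]^3·[Ga^3+(aq)]^2) / [Sn^4+(aq)]^3.
Substituting the known concentrations and solving, log [Ga^3+(aq)] = −0.069 and [Ga^3+(aq)] = 0.85 M.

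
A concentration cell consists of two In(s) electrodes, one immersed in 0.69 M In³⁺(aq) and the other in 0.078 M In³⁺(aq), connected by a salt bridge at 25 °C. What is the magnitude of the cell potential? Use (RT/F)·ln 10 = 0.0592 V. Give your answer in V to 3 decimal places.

For a concentration cell E°cell = 0, since both electrodes use the same couple.
The compartment with the higher In³⁺(aq) concentration (0.69 M) acts as the cathode; ions are reduced there and produced at the dilute (0.078 M) anode.
With n = 3, Ecell = −(0.0592/3)·log([dilute]/[conc]) = −(0.0592/3)·log(0.078/0.69) = +0.019 V.

0.019 V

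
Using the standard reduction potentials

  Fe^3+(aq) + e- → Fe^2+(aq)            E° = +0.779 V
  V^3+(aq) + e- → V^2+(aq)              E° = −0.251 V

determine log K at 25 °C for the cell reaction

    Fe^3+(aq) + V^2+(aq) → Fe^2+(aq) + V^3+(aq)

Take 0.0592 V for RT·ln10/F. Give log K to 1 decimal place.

log K = 17.4

The Fe³⁺/Fe²⁺ couple is reduced (cathode); E°cell = +0.779 − (−0.251) = +1.030 V with n = 1.
At equilibrium E = 0, so log K = nE°cell / 0.0592 = (1)(+1.030) / 0.0592 = 17.4.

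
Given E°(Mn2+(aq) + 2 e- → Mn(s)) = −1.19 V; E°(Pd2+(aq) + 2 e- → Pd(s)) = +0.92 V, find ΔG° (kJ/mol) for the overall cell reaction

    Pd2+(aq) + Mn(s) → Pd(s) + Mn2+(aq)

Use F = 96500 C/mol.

In the reaction as written Pd2+(aq) is reduced, so the Pd²⁺/Pd couple is the cathode and Mn²⁺/Mn is the anode.
E°cell = +0.92 − (−1.19) = +2.11 V; balancing electrons gives n = 2.
ΔG° = −nFE°cell = −(2)(96500)(+2.11) J/mol = −407 kJ/mol.

−407 kJ/mol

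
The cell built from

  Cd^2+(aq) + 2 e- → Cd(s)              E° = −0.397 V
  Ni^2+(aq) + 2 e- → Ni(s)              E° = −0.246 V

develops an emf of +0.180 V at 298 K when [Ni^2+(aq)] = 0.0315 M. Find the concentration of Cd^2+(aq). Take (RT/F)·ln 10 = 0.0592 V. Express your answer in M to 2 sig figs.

The Ni²⁺/Ni couple has the larger reduction potential, so it is the cathode: E°cell = −0.246 − (−0.397) = +0.151 V and n = 2.
Rearranging E = E° − (0.0592/n)·log Q gives log Q = 2(+0.151 − (+0.180))/0.0592 = −0.980.
The balanced reaction is Ni^2+(aq) + Cd(s) → Ni(s) + Cd^2+(aq), so Q = [Cd^2+(aq)] / [Ni^2+(aq)].
Solving for the unknown gives log [Cd^2+(aq)] = −2.482, so [Cd^2+(aq)] ≈ 0.0033 M.

0.0033 M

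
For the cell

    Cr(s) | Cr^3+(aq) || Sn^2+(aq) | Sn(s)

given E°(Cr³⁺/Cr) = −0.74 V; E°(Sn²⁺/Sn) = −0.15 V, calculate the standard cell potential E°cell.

+0.59 V

By convention the left-hand electrode in cell notation is the anode (oxidation) and the right-hand electrode is the cathode (reduction).
E°cell = E°(right) − E°(left) = −0.15 − (−0.74) = +0.59 V.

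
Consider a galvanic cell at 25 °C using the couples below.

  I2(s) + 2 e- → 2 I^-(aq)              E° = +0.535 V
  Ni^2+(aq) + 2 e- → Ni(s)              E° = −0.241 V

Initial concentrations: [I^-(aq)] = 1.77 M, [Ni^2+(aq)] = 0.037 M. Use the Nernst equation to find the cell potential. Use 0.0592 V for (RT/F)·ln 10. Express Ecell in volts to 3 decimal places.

The I₂/I⁻ couple has the more positive E°, so it is the cathode; Ni²⁺/Ni is the anode.
E°cell = +0.535 − (−0.241) = +0.776 V, with n = 2 electrons transferred.
Balancing gives I2(s) + Ni(s) → 2 I^-(aq) + Ni^2+(aq); hence Q = [I^-(aq)]^2·[Ni^2+(aq)] = 0.116 (log Q = −0.936).
Applying E = E° − (RT ln10/nF)·log Q gives +0.776 − (0.0592/2)(−0.936) = +0.804 V.

+0.804 V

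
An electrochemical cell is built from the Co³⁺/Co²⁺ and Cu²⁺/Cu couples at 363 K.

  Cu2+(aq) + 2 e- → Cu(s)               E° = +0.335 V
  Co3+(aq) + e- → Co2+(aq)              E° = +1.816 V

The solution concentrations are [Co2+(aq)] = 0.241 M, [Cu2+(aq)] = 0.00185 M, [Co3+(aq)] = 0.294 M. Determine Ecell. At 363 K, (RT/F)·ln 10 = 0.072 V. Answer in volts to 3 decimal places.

The Co³⁺/Co²⁺ couple has the more positive E°, so it is the cathode; Cu²⁺/Cu is the anode.
E°cell = E°cat − E°an = +1.816 − (+0.335) = +1.481 V; n = 2.
Balancing gives 2 Co3+(aq) + Cu(s) → 2 Co2+(aq) + Cu2+(aq); hence Q = ([Co2+(aq)]^2·[Cu2+(aq)]) / [Co3+(aq)]^2 = 0.00124 (log Q = −2.905).
By the Nernst equation, E = +1.481 − (0.072/2)·(−2.905) = +1.586 V.

+1.586 V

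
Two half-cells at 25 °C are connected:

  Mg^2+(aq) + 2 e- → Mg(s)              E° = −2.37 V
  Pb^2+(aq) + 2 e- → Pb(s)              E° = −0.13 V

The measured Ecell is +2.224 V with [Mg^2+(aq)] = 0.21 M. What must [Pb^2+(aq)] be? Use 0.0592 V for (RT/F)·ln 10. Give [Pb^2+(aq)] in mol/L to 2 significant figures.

With Pb²⁺/Pb at the cathode and Mg²⁺/Mg at the anode, E°cell = −0.13 − (−2.37) = +2.24 V (n = 2).
From the Nernst equation, log Q = n(E° − E)/0.0592 = 2·(+2.24 − (+2.224))/0.0592 = 0.541.
The balanced reaction is Pb^2+(aq) + Mg(s) → Pb(s) + Mg^2+(aq), so Q = [Mg^2+(aq)] / [Pb^2+(aq)].
Substituting the known concentrations and solving, log [Pb^2+(aq)] = −1.219 and [Pb^2+(aq)] = 0.060 M.

0.060 M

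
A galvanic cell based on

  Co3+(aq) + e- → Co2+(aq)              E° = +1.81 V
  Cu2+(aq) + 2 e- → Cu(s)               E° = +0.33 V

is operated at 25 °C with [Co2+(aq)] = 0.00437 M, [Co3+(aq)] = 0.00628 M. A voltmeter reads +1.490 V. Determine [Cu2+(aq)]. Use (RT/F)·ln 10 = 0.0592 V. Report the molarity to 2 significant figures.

0.95 M

With Co³⁺/Co²⁺ at the cathode and Cu²⁺/Cu at the anode, E°cell = +1.81 − (+0.33) = +1.48 V (n = 2).
Since E = E° − (0.0592/n)·log Q, log Q = n(E° − E)/0.0592 = −0.338.
Balancing electrons gives 2 Co3+(aq) + Cu(s) → 2 Co2+(aq) + Cu2+(aq); thus Q = ([Co2+(aq)]^2·[Cu2+(aq)]) / [Co3+(aq)]^2.
Solving for the unknown gives log [Cu2+(aq)] = −0.023, so [Cu2+(aq)] ≈ 0.95 M.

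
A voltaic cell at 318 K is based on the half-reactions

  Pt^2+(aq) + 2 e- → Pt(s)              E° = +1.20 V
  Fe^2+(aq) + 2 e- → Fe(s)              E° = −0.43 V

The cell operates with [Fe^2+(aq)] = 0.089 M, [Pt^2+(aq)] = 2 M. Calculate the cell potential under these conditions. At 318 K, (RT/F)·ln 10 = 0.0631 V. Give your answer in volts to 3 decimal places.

+1.673 V

Since E°(Pt²⁺/Pt) > E°(Fe²⁺/Fe), Pt²⁺/Pt serves as the cathode.
The standard potential is +1.20 − (−0.43) = +1.63 V and the balanced reaction transfers n = 2 electrons.
For the overall reaction Pt^2+(aq) + Fe(s) → Pt(s) + Fe^2+(aq), Q = [Fe^2+(aq)] / [Pt^2+(aq)] = 0.0445, giving log Q = −1.352.
By the Nernst equation, E = +1.63 − (0.0631/2)·(−1.352) = +1.673 V.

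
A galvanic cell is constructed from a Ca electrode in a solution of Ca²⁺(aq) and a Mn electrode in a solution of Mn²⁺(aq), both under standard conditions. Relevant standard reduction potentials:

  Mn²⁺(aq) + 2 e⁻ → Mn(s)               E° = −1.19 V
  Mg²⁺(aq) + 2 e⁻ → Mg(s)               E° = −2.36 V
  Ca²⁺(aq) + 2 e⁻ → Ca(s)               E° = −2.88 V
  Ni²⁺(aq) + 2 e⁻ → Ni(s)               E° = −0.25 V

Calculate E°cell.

+1.69 V

Of the two couples in this cell, the one with the more positive reduction potential is reduced at the cathode: here that is Mn²⁺/Mn (−1.19 V); Ca²⁺/Ca (−2.88 V) is the anode.
E°cell = E°(cathode) − E°(anode) = −1.19 − (−2.88) = +1.69 V.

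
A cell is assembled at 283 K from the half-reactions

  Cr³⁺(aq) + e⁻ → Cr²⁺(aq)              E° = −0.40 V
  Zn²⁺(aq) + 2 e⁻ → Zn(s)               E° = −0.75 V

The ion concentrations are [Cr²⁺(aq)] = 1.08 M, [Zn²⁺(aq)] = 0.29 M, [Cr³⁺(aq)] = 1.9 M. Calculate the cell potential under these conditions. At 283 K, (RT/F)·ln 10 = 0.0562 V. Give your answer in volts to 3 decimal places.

Cr³⁺/Cr²⁺ is reduced (cathode, E° = −0.40 V) and Zn²⁺/Zn is oxidized (anode).
E°cell = −0.40 − (−0.75) = +0.35 V, with n = 2 electrons transferred.
Balancing gives 2 Cr³⁺(aq) + Zn(s) → 2 Cr²⁺(aq) + Zn²⁺(aq); hence Q = ([Cr²⁺(aq)]^2·[Zn²⁺(aq)]) / [Cr³⁺(aq)]^2 = 0.0937 (log Q = −1.028).
Applying E = E° − (RT ln10/nF)·log Q gives +0.35 − (0.0562/2)(−1.028) = +0.379 V.

+0.379 V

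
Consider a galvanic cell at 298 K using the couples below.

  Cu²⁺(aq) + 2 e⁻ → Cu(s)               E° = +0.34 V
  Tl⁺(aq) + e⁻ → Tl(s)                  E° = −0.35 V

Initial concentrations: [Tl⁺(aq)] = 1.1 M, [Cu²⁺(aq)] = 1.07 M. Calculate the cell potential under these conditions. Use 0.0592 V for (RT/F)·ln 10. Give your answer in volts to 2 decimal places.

+0.69 V

Cu²⁺/Cu is reduced (cathode, E° = +0.34 V) and Tl⁺/Tl is oxidized (anode).
E°cell = +0.34 − (−0.35) = +0.69 V, with n = 2 electrons transferred.
Balancing gives Cu²⁺(aq) + 2 Tl(s) → Cu(s) + 2 Tl⁺(aq); hence Q = [Tl⁺(aq)]^2 / [Cu²⁺(aq)] = 1.13 (log Q = 0.053).
By the Nernst equation, E = +0.69 − (0.0592/2)·(0.053) = +0.69 V.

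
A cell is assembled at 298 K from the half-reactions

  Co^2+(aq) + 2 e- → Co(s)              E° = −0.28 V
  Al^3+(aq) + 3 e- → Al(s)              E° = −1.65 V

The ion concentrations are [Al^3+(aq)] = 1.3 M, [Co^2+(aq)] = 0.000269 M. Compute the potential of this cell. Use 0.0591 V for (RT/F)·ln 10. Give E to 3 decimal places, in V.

+1.262 V

Since E°(Co²⁺/Co) > E°(Al³⁺/Al), Co²⁺/Co serves as the cathode.
E°cell = E°cat − E°an = −0.28 − (−1.65) = +1.37 V; n = 6.
For the overall reaction 3 Co^2+(aq) + 2 Al(s) → 3 Co(s) + 2 Al^3+(aq), Q = [Al^3+(aq)]^2 / [Co^2+(aq)]^3 = 8.68×10^10, giving log Q = 10.939.
E = E° − (0.0591/n)·log Q = +1.37 − (0.0591/6)(10.939) = +1.262 V.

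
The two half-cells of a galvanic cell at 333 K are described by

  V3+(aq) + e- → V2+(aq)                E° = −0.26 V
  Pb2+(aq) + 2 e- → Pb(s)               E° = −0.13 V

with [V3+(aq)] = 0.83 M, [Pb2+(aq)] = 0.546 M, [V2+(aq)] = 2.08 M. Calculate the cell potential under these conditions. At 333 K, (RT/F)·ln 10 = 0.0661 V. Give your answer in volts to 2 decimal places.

Since E°(Pb²⁺/Pb) > E°(V³⁺/V²⁺), Pb²⁺/Pb serves as the cathode.
E°cell = −0.13 − (−0.26) = +0.13 V, with n = 2 electrons transferred.
For the overall reaction Pb2+(aq) + 2 V2+(aq) → Pb(s) + 2 V3+(aq), Q = [V3+(aq)]^2 / ([Pb2+(aq)]·[V2+(aq)]^2) = 0.292, giving log Q = −0.535.
Applying E = E° − (RT ln10/nF)·log Q gives +0.13 − (0.0661/2)(−0.535) = +0.15 V.

+0.15 V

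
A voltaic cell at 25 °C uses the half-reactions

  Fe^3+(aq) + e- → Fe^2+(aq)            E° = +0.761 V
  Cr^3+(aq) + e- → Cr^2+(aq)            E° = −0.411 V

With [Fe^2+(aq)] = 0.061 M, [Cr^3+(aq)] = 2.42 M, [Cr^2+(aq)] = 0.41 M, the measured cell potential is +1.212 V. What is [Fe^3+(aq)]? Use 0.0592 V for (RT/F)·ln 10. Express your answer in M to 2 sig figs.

Fe³⁺/Fe²⁺ is the cathode (higher E°); E°cell = +0.761 − (−0.411) = +1.172 V with n = 1.
From the Nernst equation, log Q = n(E° − E)/0.0592 = 1·(+1.172 − (+1.212))/0.0592 = −0.676.
Balancing electrons gives Fe^3+(aq) + Cr^2+(aq) → Fe^2+(aq) + Cr^3+(aq); thus Q = ([Fe^2+(aq)]·[Cr^3+(aq)]) / ([Fe^3+(aq)]·[Cr^2+(aq)]).
Solving for the unknown gives log [Fe^3+(aq)] = 0.232, so [Fe^3+(aq)] ≈ 1.7 M.

1.7 M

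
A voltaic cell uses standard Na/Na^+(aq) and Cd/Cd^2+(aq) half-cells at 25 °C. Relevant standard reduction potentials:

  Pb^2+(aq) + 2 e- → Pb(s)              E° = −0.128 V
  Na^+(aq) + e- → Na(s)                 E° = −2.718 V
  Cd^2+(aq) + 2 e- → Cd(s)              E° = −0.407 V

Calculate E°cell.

The Cd²⁺/Cd couple has the higher E°, so Cd ion is reduced (cathode) and Na is oxidized (anode).
E°cell = E°(cathode) − E°(anode) = −0.407 − (−2.718) = +2.311 V.

+2.311 V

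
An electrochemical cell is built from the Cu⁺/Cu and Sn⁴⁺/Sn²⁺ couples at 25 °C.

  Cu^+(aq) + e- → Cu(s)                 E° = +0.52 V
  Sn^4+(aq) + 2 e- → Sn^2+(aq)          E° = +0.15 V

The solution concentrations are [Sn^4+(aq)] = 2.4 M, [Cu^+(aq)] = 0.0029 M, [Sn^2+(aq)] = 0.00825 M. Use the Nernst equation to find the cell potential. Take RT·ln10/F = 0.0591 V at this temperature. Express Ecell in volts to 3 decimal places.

The Cu⁺/Cu couple has the more positive E°, so it is the cathode; Sn⁴⁺/Sn²⁺ is the anode.
E°cell = +0.52 − (+0.15) = +0.37 V, with n = 2 electrons transferred.
For the overall reaction 2 Cu^+(aq) + Sn^2+(aq) → 2 Cu(s) + Sn^4+(aq), Q = [Sn^4+(aq)] / ([Cu^+(aq)]^2·[Sn^2+(aq)]) = 3.46×10^7, giving log Q = 7.539.
Applying E = E° − (RT ln10/nF)·log Q gives +0.37 − (0.0591/2)(7.539) = +0.147 V.

+0.147 V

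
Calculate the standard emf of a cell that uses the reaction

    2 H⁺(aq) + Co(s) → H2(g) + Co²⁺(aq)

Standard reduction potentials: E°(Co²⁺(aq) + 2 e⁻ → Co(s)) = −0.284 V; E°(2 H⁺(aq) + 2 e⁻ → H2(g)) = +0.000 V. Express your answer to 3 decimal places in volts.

+0.284 V

In the reaction as written, H⁺(aq) is reduced (cathode) and Co²⁺(aq) is produced by oxidation at the anode.
E°cell = E°(cathode) − E°(anode) = +0.000 − (−0.284) = +0.284 V.
The positive value indicates the reaction is spontaneous as written.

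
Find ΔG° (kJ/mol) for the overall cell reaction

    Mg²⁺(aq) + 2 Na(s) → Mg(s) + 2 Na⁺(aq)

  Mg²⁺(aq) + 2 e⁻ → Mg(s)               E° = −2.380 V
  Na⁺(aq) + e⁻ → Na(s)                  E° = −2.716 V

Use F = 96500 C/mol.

In the reaction as written Mg²⁺(aq) is reduced, so the Mg²⁺/Mg couple is the cathode and Na⁺/Na is the anode.
E°cell = −2.380 − (−2.716) = +0.336 V; balancing electrons gives n = 2.
ΔG° = −nFE°cell = −(2)(96500)(+0.336) J/mol = −64.8 kJ/mol.

−64.8 kJ/mol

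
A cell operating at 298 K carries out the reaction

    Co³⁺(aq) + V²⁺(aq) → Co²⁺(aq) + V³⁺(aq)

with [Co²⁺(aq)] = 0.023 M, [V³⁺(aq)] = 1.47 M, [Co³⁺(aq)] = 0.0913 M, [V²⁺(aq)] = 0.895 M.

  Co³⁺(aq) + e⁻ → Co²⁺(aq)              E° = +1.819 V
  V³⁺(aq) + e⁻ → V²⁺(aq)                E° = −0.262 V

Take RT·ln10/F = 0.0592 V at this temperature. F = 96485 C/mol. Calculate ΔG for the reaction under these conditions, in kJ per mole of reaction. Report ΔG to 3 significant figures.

With Co³⁺/Co²⁺ reduced at the cathode, E°cell = +1.819 − (−0.262) = +2.081 V and n = 1.
The reaction quotient is ([Co²⁺(aq)]·[V³⁺(aq)]) / ([Co³⁺(aq)]·[V²⁺(aq)]) = 0.414; by Nernst, E = +2.081 − (0.0592/1)(−0.383) = +2.1037 V.
Finally ΔG = −nFE = −(1)(96485 C/mol)(+2.1037 V) = −203 kJ/mol.

−203 kJ/mol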